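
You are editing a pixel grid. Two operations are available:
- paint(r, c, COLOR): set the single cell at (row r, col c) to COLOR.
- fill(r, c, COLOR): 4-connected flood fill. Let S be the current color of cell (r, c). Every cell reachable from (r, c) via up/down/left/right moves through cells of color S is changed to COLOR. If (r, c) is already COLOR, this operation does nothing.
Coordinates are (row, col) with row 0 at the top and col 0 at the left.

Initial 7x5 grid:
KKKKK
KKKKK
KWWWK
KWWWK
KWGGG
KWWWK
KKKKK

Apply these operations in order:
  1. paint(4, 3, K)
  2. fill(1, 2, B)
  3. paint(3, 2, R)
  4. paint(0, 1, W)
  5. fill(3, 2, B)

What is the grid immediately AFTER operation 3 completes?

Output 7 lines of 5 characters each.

After op 1 paint(4,3,K):
KKKKK
KKKKK
KWWWK
KWWWK
KWGKG
KWWWK
KKKKK
After op 2 fill(1,2,B) [22 cells changed]:
BBBBB
BBBBB
BWWWB
BWWWB
BWGKG
BWWWB
BBBBB
After op 3 paint(3,2,R):
BBBBB
BBBBB
BWWWB
BWRWB
BWGKG
BWWWB
BBBBB

Answer: BBBBB
BBBBB
BWWWB
BWRWB
BWGKG
BWWWB
BBBBB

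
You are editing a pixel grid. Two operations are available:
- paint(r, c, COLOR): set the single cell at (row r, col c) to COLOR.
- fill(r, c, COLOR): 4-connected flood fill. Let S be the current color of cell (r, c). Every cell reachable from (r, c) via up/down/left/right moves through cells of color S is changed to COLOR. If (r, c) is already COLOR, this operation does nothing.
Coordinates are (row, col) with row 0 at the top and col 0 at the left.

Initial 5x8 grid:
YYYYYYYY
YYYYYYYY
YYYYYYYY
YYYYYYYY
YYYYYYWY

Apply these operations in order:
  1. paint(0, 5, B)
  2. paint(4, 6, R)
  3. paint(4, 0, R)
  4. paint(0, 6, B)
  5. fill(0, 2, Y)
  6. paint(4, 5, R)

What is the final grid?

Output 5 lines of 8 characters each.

After op 1 paint(0,5,B):
YYYYYBYY
YYYYYYYY
YYYYYYYY
YYYYYYYY
YYYYYYWY
After op 2 paint(4,6,R):
YYYYYBYY
YYYYYYYY
YYYYYYYY
YYYYYYYY
YYYYYYRY
After op 3 paint(4,0,R):
YYYYYBYY
YYYYYYYY
YYYYYYYY
YYYYYYYY
RYYYYYRY
After op 4 paint(0,6,B):
YYYYYBBY
YYYYYYYY
YYYYYYYY
YYYYYYYY
RYYYYYRY
After op 5 fill(0,2,Y) [0 cells changed]:
YYYYYBBY
YYYYYYYY
YYYYYYYY
YYYYYYYY
RYYYYYRY
After op 6 paint(4,5,R):
YYYYYBBY
YYYYYYYY
YYYYYYYY
YYYYYYYY
RYYYYRRY

Answer: YYYYYBBY
YYYYYYYY
YYYYYYYY
YYYYYYYY
RYYYYRRY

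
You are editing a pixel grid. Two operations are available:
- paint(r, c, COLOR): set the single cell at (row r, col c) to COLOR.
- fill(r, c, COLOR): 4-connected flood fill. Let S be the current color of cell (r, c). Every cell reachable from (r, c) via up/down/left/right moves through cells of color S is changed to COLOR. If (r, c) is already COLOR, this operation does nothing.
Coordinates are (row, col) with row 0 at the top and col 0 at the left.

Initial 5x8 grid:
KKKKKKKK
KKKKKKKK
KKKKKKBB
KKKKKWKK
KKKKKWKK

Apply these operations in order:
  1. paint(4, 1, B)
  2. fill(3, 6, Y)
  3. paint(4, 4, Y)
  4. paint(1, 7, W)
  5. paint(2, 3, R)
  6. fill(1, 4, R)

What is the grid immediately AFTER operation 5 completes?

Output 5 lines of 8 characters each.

After op 1 paint(4,1,B):
KKKKKKKK
KKKKKKKK
KKKKKKBB
KKKKKWKK
KBKKKWKK
After op 2 fill(3,6,Y) [4 cells changed]:
KKKKKKKK
KKKKKKKK
KKKKKKBB
KKKKKWYY
KBKKKWYY
After op 3 paint(4,4,Y):
KKKKKKKK
KKKKKKKK
KKKKKKBB
KKKKKWYY
KBKKYWYY
After op 4 paint(1,7,W):
KKKKKKKK
KKKKKKKW
KKKKKKBB
KKKKKWYY
KBKKYWYY
After op 5 paint(2,3,R):
KKKKKKKK
KKKKKKKW
KKKRKKBB
KKKKKWYY
KBKKYWYY

Answer: KKKKKKKK
KKKKKKKW
KKKRKKBB
KKKKKWYY
KBKKYWYY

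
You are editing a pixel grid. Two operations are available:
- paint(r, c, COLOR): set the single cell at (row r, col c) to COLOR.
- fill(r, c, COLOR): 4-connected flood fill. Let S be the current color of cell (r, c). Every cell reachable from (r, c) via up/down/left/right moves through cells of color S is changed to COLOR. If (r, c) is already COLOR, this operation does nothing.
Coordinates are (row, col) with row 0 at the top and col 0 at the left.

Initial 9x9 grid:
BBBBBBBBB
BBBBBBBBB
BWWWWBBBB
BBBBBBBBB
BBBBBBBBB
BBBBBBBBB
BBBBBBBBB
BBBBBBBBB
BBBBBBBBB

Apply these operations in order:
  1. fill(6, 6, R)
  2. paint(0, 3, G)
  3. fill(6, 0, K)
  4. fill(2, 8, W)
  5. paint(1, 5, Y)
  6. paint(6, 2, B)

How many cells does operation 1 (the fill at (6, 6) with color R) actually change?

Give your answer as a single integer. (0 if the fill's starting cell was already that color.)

Answer: 77

Derivation:
After op 1 fill(6,6,R) [77 cells changed]:
RRRRRRRRR
RRRRRRRRR
RWWWWRRRR
RRRRRRRRR
RRRRRRRRR
RRRRRRRRR
RRRRRRRRR
RRRRRRRRR
RRRRRRRRR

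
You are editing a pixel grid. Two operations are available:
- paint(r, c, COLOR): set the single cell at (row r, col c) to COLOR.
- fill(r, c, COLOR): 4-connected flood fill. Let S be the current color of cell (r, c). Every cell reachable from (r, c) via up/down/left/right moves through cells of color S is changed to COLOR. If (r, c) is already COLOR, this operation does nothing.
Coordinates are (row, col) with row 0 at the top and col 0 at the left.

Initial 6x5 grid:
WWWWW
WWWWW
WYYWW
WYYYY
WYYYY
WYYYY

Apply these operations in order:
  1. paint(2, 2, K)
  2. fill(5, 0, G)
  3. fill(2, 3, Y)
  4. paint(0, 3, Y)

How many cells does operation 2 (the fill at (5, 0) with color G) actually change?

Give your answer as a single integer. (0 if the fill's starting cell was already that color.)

Answer: 16

Derivation:
After op 1 paint(2,2,K):
WWWWW
WWWWW
WYKWW
WYYYY
WYYYY
WYYYY
After op 2 fill(5,0,G) [16 cells changed]:
GGGGG
GGGGG
GYKGG
GYYYY
GYYYY
GYYYY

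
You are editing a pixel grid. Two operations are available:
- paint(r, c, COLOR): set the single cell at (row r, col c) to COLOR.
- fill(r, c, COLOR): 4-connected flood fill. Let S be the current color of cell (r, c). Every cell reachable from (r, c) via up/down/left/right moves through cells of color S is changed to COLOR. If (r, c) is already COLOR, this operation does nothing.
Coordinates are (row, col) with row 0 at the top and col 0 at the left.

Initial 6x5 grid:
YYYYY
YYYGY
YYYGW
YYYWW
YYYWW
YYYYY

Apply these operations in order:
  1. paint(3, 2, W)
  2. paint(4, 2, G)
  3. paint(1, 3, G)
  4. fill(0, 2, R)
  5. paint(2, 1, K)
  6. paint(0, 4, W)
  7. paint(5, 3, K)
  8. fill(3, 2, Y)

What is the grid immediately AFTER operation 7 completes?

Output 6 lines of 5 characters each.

After op 1 paint(3,2,W):
YYYYY
YYYGY
YYYGW
YYWWW
YYYWW
YYYYY
After op 2 paint(4,2,G):
YYYYY
YYYGY
YYYGW
YYWWW
YYGWW
YYYYY
After op 3 paint(1,3,G):
YYYYY
YYYGY
YYYGW
YYWWW
YYGWW
YYYYY
After op 4 fill(0,2,R) [21 cells changed]:
RRRRR
RRRGR
RRRGW
RRWWW
RRGWW
RRRRR
After op 5 paint(2,1,K):
RRRRR
RRRGR
RKRGW
RRWWW
RRGWW
RRRRR
After op 6 paint(0,4,W):
RRRRW
RRRGR
RKRGW
RRWWW
RRGWW
RRRRR
After op 7 paint(5,3,K):
RRRRW
RRRGR
RKRGW
RRWWW
RRGWW
RRRKR

Answer: RRRRW
RRRGR
RKRGW
RRWWW
RRGWW
RRRKR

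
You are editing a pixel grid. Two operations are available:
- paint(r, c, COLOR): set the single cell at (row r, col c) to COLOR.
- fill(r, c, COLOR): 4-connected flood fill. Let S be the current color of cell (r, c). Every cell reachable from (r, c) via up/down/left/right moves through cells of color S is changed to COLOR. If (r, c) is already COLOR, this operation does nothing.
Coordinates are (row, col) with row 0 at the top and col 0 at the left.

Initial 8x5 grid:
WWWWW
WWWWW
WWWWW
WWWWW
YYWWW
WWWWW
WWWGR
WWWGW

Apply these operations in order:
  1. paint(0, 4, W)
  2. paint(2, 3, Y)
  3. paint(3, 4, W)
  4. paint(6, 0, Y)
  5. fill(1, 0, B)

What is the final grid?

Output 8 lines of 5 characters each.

After op 1 paint(0,4,W):
WWWWW
WWWWW
WWWWW
WWWWW
YYWWW
WWWWW
WWWGR
WWWGW
After op 2 paint(2,3,Y):
WWWWW
WWWWW
WWWYW
WWWWW
YYWWW
WWWWW
WWWGR
WWWGW
After op 3 paint(3,4,W):
WWWWW
WWWWW
WWWYW
WWWWW
YYWWW
WWWWW
WWWGR
WWWGW
After op 4 paint(6,0,Y):
WWWWW
WWWWW
WWWYW
WWWWW
YYWWW
WWWWW
YWWGR
WWWGW
After op 5 fill(1,0,B) [32 cells changed]:
BBBBB
BBBBB
BBBYB
BBBBB
YYBBB
BBBBB
YBBGR
BBBGW

Answer: BBBBB
BBBBB
BBBYB
BBBBB
YYBBB
BBBBB
YBBGR
BBBGW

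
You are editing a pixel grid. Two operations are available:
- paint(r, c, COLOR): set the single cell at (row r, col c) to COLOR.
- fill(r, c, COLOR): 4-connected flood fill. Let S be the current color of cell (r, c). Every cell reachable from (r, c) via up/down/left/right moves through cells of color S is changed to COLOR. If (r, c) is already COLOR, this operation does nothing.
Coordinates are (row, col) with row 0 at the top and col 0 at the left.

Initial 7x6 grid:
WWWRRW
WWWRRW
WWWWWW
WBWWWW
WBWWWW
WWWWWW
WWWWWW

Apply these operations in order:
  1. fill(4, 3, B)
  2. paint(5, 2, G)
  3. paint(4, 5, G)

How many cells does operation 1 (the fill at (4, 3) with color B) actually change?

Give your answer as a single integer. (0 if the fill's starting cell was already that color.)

After op 1 fill(4,3,B) [36 cells changed]:
BBBRRB
BBBRRB
BBBBBB
BBBBBB
BBBBBB
BBBBBB
BBBBBB

Answer: 36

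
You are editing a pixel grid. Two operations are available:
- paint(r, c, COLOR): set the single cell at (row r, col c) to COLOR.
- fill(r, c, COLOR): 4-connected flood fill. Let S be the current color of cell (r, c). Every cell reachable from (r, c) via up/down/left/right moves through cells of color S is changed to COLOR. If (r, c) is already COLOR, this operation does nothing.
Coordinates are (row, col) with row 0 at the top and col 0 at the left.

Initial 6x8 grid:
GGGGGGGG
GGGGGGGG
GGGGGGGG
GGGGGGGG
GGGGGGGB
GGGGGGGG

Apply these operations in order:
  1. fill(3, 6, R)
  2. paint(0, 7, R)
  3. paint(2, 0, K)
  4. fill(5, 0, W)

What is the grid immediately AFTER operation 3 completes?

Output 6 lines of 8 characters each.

After op 1 fill(3,6,R) [47 cells changed]:
RRRRRRRR
RRRRRRRR
RRRRRRRR
RRRRRRRR
RRRRRRRB
RRRRRRRR
After op 2 paint(0,7,R):
RRRRRRRR
RRRRRRRR
RRRRRRRR
RRRRRRRR
RRRRRRRB
RRRRRRRR
After op 3 paint(2,0,K):
RRRRRRRR
RRRRRRRR
KRRRRRRR
RRRRRRRR
RRRRRRRB
RRRRRRRR

Answer: RRRRRRRR
RRRRRRRR
KRRRRRRR
RRRRRRRR
RRRRRRRB
RRRRRRRR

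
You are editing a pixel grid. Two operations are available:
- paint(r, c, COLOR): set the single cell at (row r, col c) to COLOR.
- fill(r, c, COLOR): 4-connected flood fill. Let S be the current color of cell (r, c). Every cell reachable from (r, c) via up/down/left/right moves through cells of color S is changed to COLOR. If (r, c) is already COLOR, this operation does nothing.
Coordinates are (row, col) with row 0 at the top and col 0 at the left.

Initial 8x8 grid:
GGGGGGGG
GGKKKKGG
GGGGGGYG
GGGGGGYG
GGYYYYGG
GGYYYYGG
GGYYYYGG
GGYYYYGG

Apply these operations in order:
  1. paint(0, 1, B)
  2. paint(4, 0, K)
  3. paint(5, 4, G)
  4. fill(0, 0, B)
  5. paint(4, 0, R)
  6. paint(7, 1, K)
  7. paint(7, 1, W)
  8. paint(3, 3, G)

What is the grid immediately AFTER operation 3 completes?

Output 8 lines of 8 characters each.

After op 1 paint(0,1,B):
GBGGGGGG
GGKKKKGG
GGGGGGYG
GGGGGGYG
GGYYYYGG
GGYYYYGG
GGYYYYGG
GGYYYYGG
After op 2 paint(4,0,K):
GBGGGGGG
GGKKKKGG
GGGGGGYG
GGGGGGYG
KGYYYYGG
GGYYYYGG
GGYYYYGG
GGYYYYGG
After op 3 paint(5,4,G):
GBGGGGGG
GGKKKKGG
GGGGGGYG
GGGGGGYG
KGYYYYGG
GGYYGYGG
GGYYYYGG
GGYYYYGG

Answer: GBGGGGGG
GGKKKKGG
GGGGGGYG
GGGGGGYG
KGYYYYGG
GGYYGYGG
GGYYYYGG
GGYYYYGG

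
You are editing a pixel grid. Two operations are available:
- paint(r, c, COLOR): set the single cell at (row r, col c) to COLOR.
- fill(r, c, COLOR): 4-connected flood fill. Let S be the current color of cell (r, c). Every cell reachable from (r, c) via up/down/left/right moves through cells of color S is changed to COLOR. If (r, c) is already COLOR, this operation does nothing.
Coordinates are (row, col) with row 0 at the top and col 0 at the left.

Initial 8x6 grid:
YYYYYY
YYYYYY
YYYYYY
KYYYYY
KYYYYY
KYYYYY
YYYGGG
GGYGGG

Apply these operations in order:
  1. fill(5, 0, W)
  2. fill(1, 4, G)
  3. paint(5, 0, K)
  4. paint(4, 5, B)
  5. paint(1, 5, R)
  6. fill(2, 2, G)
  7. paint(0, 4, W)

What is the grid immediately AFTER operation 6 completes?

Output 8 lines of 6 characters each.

After op 1 fill(5,0,W) [3 cells changed]:
YYYYYY
YYYYYY
YYYYYY
WYYYYY
WYYYYY
WYYYYY
YYYGGG
GGYGGG
After op 2 fill(1,4,G) [37 cells changed]:
GGGGGG
GGGGGG
GGGGGG
WGGGGG
WGGGGG
WGGGGG
GGGGGG
GGGGGG
After op 3 paint(5,0,K):
GGGGGG
GGGGGG
GGGGGG
WGGGGG
WGGGGG
KGGGGG
GGGGGG
GGGGGG
After op 4 paint(4,5,B):
GGGGGG
GGGGGG
GGGGGG
WGGGGG
WGGGGB
KGGGGG
GGGGGG
GGGGGG
After op 5 paint(1,5,R):
GGGGGG
GGGGGR
GGGGGG
WGGGGG
WGGGGB
KGGGGG
GGGGGG
GGGGGG
After op 6 fill(2,2,G) [0 cells changed]:
GGGGGG
GGGGGR
GGGGGG
WGGGGG
WGGGGB
KGGGGG
GGGGGG
GGGGGG

Answer: GGGGGG
GGGGGR
GGGGGG
WGGGGG
WGGGGB
KGGGGG
GGGGGG
GGGGGG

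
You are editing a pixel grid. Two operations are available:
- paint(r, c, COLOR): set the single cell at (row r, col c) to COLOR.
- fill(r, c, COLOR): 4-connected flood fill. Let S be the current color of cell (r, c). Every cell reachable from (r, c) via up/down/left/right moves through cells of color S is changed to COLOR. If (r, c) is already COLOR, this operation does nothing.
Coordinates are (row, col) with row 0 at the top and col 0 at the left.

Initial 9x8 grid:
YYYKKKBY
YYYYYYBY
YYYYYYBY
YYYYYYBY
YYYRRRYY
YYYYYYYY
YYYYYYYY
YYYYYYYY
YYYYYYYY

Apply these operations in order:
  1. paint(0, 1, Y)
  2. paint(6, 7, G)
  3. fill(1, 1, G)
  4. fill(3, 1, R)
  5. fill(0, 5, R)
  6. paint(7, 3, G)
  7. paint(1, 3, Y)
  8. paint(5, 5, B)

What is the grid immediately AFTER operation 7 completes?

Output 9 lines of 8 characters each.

Answer: RRRRRRBR
RRRYRRBR
RRRRRRBR
RRRRRRBR
RRRRRRRR
RRRRRRRR
RRRRRRRR
RRRGRRRR
RRRRRRRR

Derivation:
After op 1 paint(0,1,Y):
YYYKKKBY
YYYYYYBY
YYYYYYBY
YYYYYYBY
YYYRRRYY
YYYYYYYY
YYYYYYYY
YYYYYYYY
YYYYYYYY
After op 2 paint(6,7,G):
YYYKKKBY
YYYYYYBY
YYYYYYBY
YYYYYYBY
YYYRRRYY
YYYYYYYY
YYYYYYYG
YYYYYYYY
YYYYYYYY
After op 3 fill(1,1,G) [61 cells changed]:
GGGKKKBG
GGGGGGBG
GGGGGGBG
GGGGGGBG
GGGRRRGG
GGGGGGGG
GGGGGGGG
GGGGGGGG
GGGGGGGG
After op 4 fill(3,1,R) [62 cells changed]:
RRRKKKBR
RRRRRRBR
RRRRRRBR
RRRRRRBR
RRRRRRRR
RRRRRRRR
RRRRRRRR
RRRRRRRR
RRRRRRRR
After op 5 fill(0,5,R) [3 cells changed]:
RRRRRRBR
RRRRRRBR
RRRRRRBR
RRRRRRBR
RRRRRRRR
RRRRRRRR
RRRRRRRR
RRRRRRRR
RRRRRRRR
After op 6 paint(7,3,G):
RRRRRRBR
RRRRRRBR
RRRRRRBR
RRRRRRBR
RRRRRRRR
RRRRRRRR
RRRRRRRR
RRRGRRRR
RRRRRRRR
After op 7 paint(1,3,Y):
RRRRRRBR
RRRYRRBR
RRRRRRBR
RRRRRRBR
RRRRRRRR
RRRRRRRR
RRRRRRRR
RRRGRRRR
RRRRRRRR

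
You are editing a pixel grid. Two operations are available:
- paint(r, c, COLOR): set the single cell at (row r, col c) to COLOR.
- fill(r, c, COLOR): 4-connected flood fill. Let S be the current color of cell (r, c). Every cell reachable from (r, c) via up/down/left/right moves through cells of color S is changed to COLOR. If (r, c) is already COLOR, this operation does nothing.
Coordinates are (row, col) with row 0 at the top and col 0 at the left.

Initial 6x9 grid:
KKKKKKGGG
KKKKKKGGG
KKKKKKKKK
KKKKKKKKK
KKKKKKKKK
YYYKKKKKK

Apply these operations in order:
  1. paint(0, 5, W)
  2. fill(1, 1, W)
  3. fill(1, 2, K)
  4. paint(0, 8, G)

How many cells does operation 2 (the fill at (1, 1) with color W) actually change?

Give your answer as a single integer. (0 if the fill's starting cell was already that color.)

Answer: 44

Derivation:
After op 1 paint(0,5,W):
KKKKKWGGG
KKKKKKGGG
KKKKKKKKK
KKKKKKKKK
KKKKKKKKK
YYYKKKKKK
After op 2 fill(1,1,W) [44 cells changed]:
WWWWWWGGG
WWWWWWGGG
WWWWWWWWW
WWWWWWWWW
WWWWWWWWW
YYYWWWWWW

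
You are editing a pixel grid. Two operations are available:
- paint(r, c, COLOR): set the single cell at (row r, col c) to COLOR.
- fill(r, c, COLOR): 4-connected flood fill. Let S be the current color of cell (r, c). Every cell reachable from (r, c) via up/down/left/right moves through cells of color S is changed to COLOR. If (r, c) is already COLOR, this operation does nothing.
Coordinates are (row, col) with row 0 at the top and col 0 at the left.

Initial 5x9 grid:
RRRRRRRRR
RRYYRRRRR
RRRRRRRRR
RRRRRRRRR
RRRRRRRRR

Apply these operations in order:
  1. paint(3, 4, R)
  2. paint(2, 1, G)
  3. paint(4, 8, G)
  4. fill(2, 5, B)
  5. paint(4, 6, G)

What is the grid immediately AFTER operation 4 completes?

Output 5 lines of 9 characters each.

After op 1 paint(3,4,R):
RRRRRRRRR
RRYYRRRRR
RRRRRRRRR
RRRRRRRRR
RRRRRRRRR
After op 2 paint(2,1,G):
RRRRRRRRR
RRYYRRRRR
RGRRRRRRR
RRRRRRRRR
RRRRRRRRR
After op 3 paint(4,8,G):
RRRRRRRRR
RRYYRRRRR
RGRRRRRRR
RRRRRRRRR
RRRRRRRRG
After op 4 fill(2,5,B) [41 cells changed]:
BBBBBBBBB
BBYYBBBBB
BGBBBBBBB
BBBBBBBBB
BBBBBBBBG

Answer: BBBBBBBBB
BBYYBBBBB
BGBBBBBBB
BBBBBBBBB
BBBBBBBBG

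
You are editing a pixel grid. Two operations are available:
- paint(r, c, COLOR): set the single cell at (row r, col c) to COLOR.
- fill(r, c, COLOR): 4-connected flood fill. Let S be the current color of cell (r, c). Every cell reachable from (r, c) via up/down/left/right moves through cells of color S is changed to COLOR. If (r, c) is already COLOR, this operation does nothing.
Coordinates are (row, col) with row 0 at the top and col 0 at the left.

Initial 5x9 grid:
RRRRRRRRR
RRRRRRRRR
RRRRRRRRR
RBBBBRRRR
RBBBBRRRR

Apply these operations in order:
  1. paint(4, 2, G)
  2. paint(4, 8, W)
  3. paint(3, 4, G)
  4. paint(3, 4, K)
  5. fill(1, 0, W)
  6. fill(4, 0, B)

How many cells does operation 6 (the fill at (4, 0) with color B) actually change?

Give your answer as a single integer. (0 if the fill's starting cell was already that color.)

Answer: 37

Derivation:
After op 1 paint(4,2,G):
RRRRRRRRR
RRRRRRRRR
RRRRRRRRR
RBBBBRRRR
RBGBBRRRR
After op 2 paint(4,8,W):
RRRRRRRRR
RRRRRRRRR
RRRRRRRRR
RBBBBRRRR
RBGBBRRRW
After op 3 paint(3,4,G):
RRRRRRRRR
RRRRRRRRR
RRRRRRRRR
RBBBGRRRR
RBGBBRRRW
After op 4 paint(3,4,K):
RRRRRRRRR
RRRRRRRRR
RRRRRRRRR
RBBBKRRRR
RBGBBRRRW
After op 5 fill(1,0,W) [36 cells changed]:
WWWWWWWWW
WWWWWWWWW
WWWWWWWWW
WBBBKWWWW
WBGBBWWWW
After op 6 fill(4,0,B) [37 cells changed]:
BBBBBBBBB
BBBBBBBBB
BBBBBBBBB
BBBBKBBBB
BBGBBBBBB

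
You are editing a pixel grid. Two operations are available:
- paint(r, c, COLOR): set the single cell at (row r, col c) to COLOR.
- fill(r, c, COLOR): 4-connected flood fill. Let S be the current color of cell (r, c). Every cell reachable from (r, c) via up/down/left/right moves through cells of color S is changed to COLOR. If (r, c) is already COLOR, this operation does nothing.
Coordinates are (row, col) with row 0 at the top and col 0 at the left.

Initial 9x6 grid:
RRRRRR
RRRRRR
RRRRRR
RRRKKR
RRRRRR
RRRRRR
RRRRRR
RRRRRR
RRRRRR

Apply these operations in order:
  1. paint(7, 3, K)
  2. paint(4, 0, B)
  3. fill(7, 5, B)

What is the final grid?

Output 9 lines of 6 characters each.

Answer: BBBBBB
BBBBBB
BBBBBB
BBBKKB
BBBBBB
BBBBBB
BBBBBB
BBBKBB
BBBBBB

Derivation:
After op 1 paint(7,3,K):
RRRRRR
RRRRRR
RRRRRR
RRRKKR
RRRRRR
RRRRRR
RRRRRR
RRRKRR
RRRRRR
After op 2 paint(4,0,B):
RRRRRR
RRRRRR
RRRRRR
RRRKKR
BRRRRR
RRRRRR
RRRRRR
RRRKRR
RRRRRR
After op 3 fill(7,5,B) [50 cells changed]:
BBBBBB
BBBBBB
BBBBBB
BBBKKB
BBBBBB
BBBBBB
BBBBBB
BBBKBB
BBBBBB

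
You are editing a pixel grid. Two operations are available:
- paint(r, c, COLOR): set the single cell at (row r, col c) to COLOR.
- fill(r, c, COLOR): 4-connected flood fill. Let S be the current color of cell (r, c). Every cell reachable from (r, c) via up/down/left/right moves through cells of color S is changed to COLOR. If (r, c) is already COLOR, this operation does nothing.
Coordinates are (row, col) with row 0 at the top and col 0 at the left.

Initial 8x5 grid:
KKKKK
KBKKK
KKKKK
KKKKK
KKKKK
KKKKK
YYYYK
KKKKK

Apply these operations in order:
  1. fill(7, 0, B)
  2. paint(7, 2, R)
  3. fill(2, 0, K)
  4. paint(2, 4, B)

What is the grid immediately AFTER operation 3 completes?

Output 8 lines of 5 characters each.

After op 1 fill(7,0,B) [35 cells changed]:
BBBBB
BBBBB
BBBBB
BBBBB
BBBBB
BBBBB
YYYYB
BBBBB
After op 2 paint(7,2,R):
BBBBB
BBBBB
BBBBB
BBBBB
BBBBB
BBBBB
YYYYB
BBRBB
After op 3 fill(2,0,K) [33 cells changed]:
KKKKK
KKKKK
KKKKK
KKKKK
KKKKK
KKKKK
YYYYK
BBRKK

Answer: KKKKK
KKKKK
KKKKK
KKKKK
KKKKK
KKKKK
YYYYK
BBRKK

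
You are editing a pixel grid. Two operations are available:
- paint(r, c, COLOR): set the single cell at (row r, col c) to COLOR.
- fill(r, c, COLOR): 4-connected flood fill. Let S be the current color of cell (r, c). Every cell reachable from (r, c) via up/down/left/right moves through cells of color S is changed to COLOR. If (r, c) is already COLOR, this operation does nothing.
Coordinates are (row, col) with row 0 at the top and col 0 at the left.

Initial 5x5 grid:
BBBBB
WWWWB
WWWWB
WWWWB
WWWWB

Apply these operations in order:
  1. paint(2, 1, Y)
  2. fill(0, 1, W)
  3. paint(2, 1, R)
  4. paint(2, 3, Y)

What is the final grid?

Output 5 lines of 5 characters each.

Answer: WWWWW
WWWWW
WRWYW
WWWWW
WWWWW

Derivation:
After op 1 paint(2,1,Y):
BBBBB
WWWWB
WYWWB
WWWWB
WWWWB
After op 2 fill(0,1,W) [9 cells changed]:
WWWWW
WWWWW
WYWWW
WWWWW
WWWWW
After op 3 paint(2,1,R):
WWWWW
WWWWW
WRWWW
WWWWW
WWWWW
After op 4 paint(2,3,Y):
WWWWW
WWWWW
WRWYW
WWWWW
WWWWW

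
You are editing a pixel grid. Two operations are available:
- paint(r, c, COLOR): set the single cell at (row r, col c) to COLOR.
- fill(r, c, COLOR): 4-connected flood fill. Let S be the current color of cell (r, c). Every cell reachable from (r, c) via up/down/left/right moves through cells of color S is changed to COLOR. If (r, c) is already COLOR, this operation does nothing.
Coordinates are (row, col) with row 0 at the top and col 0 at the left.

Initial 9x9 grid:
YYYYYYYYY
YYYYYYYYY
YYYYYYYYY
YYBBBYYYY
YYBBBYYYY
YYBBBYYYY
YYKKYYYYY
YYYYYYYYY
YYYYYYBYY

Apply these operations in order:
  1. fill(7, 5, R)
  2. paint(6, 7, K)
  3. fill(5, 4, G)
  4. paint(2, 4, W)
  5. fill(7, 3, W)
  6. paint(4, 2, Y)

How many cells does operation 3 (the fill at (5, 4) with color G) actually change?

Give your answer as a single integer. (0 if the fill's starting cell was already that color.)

Answer: 9

Derivation:
After op 1 fill(7,5,R) [69 cells changed]:
RRRRRRRRR
RRRRRRRRR
RRRRRRRRR
RRBBBRRRR
RRBBBRRRR
RRBBBRRRR
RRKKRRRRR
RRRRRRRRR
RRRRRRBRR
After op 2 paint(6,7,K):
RRRRRRRRR
RRRRRRRRR
RRRRRRRRR
RRBBBRRRR
RRBBBRRRR
RRBBBRRRR
RRKKRRRKR
RRRRRRRRR
RRRRRRBRR
After op 3 fill(5,4,G) [9 cells changed]:
RRRRRRRRR
RRRRRRRRR
RRRRRRRRR
RRGGGRRRR
RRGGGRRRR
RRGGGRRRR
RRKKRRRKR
RRRRRRRRR
RRRRRRBRR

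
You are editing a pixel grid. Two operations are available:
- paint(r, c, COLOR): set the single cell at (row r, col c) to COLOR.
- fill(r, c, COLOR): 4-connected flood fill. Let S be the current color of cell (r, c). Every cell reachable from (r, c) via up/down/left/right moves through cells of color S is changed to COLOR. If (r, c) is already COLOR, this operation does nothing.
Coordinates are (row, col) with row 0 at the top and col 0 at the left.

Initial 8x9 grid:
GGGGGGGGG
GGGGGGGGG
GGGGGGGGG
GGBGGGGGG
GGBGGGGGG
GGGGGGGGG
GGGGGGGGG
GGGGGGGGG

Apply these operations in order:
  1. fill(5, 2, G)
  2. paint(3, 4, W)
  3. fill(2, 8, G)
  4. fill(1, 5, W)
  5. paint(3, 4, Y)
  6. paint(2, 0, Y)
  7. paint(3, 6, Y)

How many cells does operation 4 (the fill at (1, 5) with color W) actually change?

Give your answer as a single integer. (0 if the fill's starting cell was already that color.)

Answer: 69

Derivation:
After op 1 fill(5,2,G) [0 cells changed]:
GGGGGGGGG
GGGGGGGGG
GGGGGGGGG
GGBGGGGGG
GGBGGGGGG
GGGGGGGGG
GGGGGGGGG
GGGGGGGGG
After op 2 paint(3,4,W):
GGGGGGGGG
GGGGGGGGG
GGGGGGGGG
GGBGWGGGG
GGBGGGGGG
GGGGGGGGG
GGGGGGGGG
GGGGGGGGG
After op 3 fill(2,8,G) [0 cells changed]:
GGGGGGGGG
GGGGGGGGG
GGGGGGGGG
GGBGWGGGG
GGBGGGGGG
GGGGGGGGG
GGGGGGGGG
GGGGGGGGG
After op 4 fill(1,5,W) [69 cells changed]:
WWWWWWWWW
WWWWWWWWW
WWWWWWWWW
WWBWWWWWW
WWBWWWWWW
WWWWWWWWW
WWWWWWWWW
WWWWWWWWW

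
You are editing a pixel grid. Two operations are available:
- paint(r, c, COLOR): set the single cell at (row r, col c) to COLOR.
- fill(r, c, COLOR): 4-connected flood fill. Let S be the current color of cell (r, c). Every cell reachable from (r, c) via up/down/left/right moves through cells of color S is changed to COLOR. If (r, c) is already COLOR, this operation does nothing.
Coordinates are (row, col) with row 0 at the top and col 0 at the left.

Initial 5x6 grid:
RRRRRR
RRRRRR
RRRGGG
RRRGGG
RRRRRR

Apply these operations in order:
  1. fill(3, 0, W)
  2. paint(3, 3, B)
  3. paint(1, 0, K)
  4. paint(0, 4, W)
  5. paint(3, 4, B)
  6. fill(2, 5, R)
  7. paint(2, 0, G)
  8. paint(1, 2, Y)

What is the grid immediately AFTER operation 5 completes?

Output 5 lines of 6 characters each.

Answer: WWWWWW
KWWWWW
WWWGGG
WWWBBG
WWWWWW

Derivation:
After op 1 fill(3,0,W) [24 cells changed]:
WWWWWW
WWWWWW
WWWGGG
WWWGGG
WWWWWW
After op 2 paint(3,3,B):
WWWWWW
WWWWWW
WWWGGG
WWWBGG
WWWWWW
After op 3 paint(1,0,K):
WWWWWW
KWWWWW
WWWGGG
WWWBGG
WWWWWW
After op 4 paint(0,4,W):
WWWWWW
KWWWWW
WWWGGG
WWWBGG
WWWWWW
After op 5 paint(3,4,B):
WWWWWW
KWWWWW
WWWGGG
WWWBBG
WWWWWW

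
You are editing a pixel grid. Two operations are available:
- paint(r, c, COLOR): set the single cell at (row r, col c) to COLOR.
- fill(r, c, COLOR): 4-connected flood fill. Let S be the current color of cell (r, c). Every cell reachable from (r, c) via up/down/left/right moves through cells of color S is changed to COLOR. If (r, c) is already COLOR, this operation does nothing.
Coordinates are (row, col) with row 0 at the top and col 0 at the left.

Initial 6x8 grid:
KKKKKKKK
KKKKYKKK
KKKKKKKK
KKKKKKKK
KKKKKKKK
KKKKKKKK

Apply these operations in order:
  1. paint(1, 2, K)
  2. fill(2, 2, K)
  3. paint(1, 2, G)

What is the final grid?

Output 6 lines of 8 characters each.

Answer: KKKKKKKK
KKGKYKKK
KKKKKKKK
KKKKKKKK
KKKKKKKK
KKKKKKKK

Derivation:
After op 1 paint(1,2,K):
KKKKKKKK
KKKKYKKK
KKKKKKKK
KKKKKKKK
KKKKKKKK
KKKKKKKK
After op 2 fill(2,2,K) [0 cells changed]:
KKKKKKKK
KKKKYKKK
KKKKKKKK
KKKKKKKK
KKKKKKKK
KKKKKKKK
After op 3 paint(1,2,G):
KKKKKKKK
KKGKYKKK
KKKKKKKK
KKKKKKKK
KKKKKKKK
KKKKKKKK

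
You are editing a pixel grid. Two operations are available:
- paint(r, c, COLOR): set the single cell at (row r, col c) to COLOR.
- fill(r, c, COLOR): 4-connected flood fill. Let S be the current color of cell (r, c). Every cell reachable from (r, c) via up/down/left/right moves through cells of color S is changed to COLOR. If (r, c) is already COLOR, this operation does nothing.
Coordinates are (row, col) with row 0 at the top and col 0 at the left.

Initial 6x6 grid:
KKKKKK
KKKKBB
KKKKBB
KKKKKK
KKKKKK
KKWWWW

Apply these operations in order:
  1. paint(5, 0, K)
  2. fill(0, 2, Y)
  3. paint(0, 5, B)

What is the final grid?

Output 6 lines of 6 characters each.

Answer: YYYYYB
YYYYBB
YYYYBB
YYYYYY
YYYYYY
YYWWWW

Derivation:
After op 1 paint(5,0,K):
KKKKKK
KKKKBB
KKKKBB
KKKKKK
KKKKKK
KKWWWW
After op 2 fill(0,2,Y) [28 cells changed]:
YYYYYY
YYYYBB
YYYYBB
YYYYYY
YYYYYY
YYWWWW
After op 3 paint(0,5,B):
YYYYYB
YYYYBB
YYYYBB
YYYYYY
YYYYYY
YYWWWW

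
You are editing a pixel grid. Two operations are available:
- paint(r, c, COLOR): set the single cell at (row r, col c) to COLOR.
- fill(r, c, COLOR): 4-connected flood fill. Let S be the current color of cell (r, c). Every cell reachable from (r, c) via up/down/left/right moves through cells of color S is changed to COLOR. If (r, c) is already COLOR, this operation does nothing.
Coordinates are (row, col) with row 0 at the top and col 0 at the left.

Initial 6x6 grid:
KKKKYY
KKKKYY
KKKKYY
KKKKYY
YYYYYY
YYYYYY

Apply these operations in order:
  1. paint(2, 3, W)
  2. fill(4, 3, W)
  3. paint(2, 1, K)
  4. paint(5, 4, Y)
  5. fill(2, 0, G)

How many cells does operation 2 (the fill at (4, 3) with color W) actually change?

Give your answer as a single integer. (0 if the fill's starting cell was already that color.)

After op 1 paint(2,3,W):
KKKKYY
KKKKYY
KKKWYY
KKKKYY
YYYYYY
YYYYYY
After op 2 fill(4,3,W) [20 cells changed]:
KKKKWW
KKKKWW
KKKWWW
KKKKWW
WWWWWW
WWWWWW

Answer: 20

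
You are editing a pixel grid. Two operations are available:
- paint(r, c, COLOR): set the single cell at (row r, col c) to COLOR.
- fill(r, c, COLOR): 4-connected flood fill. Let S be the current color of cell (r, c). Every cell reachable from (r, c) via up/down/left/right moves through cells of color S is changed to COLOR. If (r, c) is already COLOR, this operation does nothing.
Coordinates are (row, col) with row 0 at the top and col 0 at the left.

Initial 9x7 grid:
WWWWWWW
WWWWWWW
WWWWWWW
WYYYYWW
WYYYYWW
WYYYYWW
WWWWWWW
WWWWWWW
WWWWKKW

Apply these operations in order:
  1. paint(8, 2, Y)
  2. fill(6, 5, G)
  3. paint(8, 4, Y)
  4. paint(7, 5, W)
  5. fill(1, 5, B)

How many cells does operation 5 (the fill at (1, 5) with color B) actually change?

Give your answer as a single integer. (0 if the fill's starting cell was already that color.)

Answer: 47

Derivation:
After op 1 paint(8,2,Y):
WWWWWWW
WWWWWWW
WWWWWWW
WYYYYWW
WYYYYWW
WYYYYWW
WWWWWWW
WWWWWWW
WWYWKKW
After op 2 fill(6,5,G) [48 cells changed]:
GGGGGGG
GGGGGGG
GGGGGGG
GYYYYGG
GYYYYGG
GYYYYGG
GGGGGGG
GGGGGGG
GGYGKKG
After op 3 paint(8,4,Y):
GGGGGGG
GGGGGGG
GGGGGGG
GYYYYGG
GYYYYGG
GYYYYGG
GGGGGGG
GGGGGGG
GGYGYKG
After op 4 paint(7,5,W):
GGGGGGG
GGGGGGG
GGGGGGG
GYYYYGG
GYYYYGG
GYYYYGG
GGGGGGG
GGGGGWG
GGYGYKG
After op 5 fill(1,5,B) [47 cells changed]:
BBBBBBB
BBBBBBB
BBBBBBB
BYYYYBB
BYYYYBB
BYYYYBB
BBBBBBB
BBBBBWB
BBYBYKB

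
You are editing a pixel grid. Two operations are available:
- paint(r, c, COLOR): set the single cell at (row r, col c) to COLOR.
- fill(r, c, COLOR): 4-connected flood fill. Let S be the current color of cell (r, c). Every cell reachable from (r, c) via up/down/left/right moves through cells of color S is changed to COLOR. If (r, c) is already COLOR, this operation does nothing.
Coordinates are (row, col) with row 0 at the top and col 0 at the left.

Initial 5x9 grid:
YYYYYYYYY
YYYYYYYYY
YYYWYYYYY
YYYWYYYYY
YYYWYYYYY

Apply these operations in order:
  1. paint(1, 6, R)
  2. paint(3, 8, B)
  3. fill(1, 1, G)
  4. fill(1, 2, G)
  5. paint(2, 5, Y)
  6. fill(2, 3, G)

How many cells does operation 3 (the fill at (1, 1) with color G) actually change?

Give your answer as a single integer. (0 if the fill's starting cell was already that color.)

Answer: 40

Derivation:
After op 1 paint(1,6,R):
YYYYYYYYY
YYYYYYRYY
YYYWYYYYY
YYYWYYYYY
YYYWYYYYY
After op 2 paint(3,8,B):
YYYYYYYYY
YYYYYYRYY
YYYWYYYYY
YYYWYYYYB
YYYWYYYYY
After op 3 fill(1,1,G) [40 cells changed]:
GGGGGGGGG
GGGGGGRGG
GGGWGGGGG
GGGWGGGGB
GGGWGGGGG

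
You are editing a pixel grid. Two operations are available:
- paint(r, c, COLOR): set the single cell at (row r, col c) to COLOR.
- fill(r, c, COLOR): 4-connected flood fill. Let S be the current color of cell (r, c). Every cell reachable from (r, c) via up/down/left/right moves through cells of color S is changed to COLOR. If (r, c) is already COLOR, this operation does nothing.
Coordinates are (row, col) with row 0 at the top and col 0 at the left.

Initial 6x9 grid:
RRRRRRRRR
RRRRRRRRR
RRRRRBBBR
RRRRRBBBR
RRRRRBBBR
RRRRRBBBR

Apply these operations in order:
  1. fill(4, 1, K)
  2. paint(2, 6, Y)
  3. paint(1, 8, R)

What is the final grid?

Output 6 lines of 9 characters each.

After op 1 fill(4,1,K) [42 cells changed]:
KKKKKKKKK
KKKKKKKKK
KKKKKBBBK
KKKKKBBBK
KKKKKBBBK
KKKKKBBBK
After op 2 paint(2,6,Y):
KKKKKKKKK
KKKKKKKKK
KKKKKBYBK
KKKKKBBBK
KKKKKBBBK
KKKKKBBBK
After op 3 paint(1,8,R):
KKKKKKKKK
KKKKKKKKR
KKKKKBYBK
KKKKKBBBK
KKKKKBBBK
KKKKKBBBK

Answer: KKKKKKKKK
KKKKKKKKR
KKKKKBYBK
KKKKKBBBK
KKKKKBBBK
KKKKKBBBK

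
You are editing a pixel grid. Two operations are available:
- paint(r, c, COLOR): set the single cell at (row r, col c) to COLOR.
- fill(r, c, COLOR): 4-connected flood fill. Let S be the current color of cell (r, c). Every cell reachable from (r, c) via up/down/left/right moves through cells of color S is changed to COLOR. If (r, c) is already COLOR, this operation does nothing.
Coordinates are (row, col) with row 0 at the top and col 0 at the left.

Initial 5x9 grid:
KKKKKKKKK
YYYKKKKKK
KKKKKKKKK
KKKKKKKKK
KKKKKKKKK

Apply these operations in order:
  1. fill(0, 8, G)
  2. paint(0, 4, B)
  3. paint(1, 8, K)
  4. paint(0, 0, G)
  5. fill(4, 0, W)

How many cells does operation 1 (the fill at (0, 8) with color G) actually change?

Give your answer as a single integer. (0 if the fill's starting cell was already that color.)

Answer: 42

Derivation:
After op 1 fill(0,8,G) [42 cells changed]:
GGGGGGGGG
YYYGGGGGG
GGGGGGGGG
GGGGGGGGG
GGGGGGGGG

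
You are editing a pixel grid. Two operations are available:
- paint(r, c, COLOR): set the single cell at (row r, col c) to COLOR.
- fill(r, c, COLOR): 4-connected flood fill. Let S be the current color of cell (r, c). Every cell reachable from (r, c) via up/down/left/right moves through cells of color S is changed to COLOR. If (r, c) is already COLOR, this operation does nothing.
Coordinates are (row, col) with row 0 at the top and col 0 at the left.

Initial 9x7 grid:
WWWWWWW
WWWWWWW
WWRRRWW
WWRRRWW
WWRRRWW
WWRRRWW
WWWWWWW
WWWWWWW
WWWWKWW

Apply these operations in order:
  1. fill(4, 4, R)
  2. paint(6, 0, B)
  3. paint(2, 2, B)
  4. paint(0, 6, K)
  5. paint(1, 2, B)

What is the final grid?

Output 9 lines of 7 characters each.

After op 1 fill(4,4,R) [0 cells changed]:
WWWWWWW
WWWWWWW
WWRRRWW
WWRRRWW
WWRRRWW
WWRRRWW
WWWWWWW
WWWWWWW
WWWWKWW
After op 2 paint(6,0,B):
WWWWWWW
WWWWWWW
WWRRRWW
WWRRRWW
WWRRRWW
WWRRRWW
BWWWWWW
WWWWWWW
WWWWKWW
After op 3 paint(2,2,B):
WWWWWWW
WWWWWWW
WWBRRWW
WWRRRWW
WWRRRWW
WWRRRWW
BWWWWWW
WWWWWWW
WWWWKWW
After op 4 paint(0,6,K):
WWWWWWK
WWWWWWW
WWBRRWW
WWRRRWW
WWRRRWW
WWRRRWW
BWWWWWW
WWWWWWW
WWWWKWW
After op 5 paint(1,2,B):
WWWWWWK
WWBWWWW
WWBRRWW
WWRRRWW
WWRRRWW
WWRRRWW
BWWWWWW
WWWWWWW
WWWWKWW

Answer: WWWWWWK
WWBWWWW
WWBRRWW
WWRRRWW
WWRRRWW
WWRRRWW
BWWWWWW
WWWWWWW
WWWWKWW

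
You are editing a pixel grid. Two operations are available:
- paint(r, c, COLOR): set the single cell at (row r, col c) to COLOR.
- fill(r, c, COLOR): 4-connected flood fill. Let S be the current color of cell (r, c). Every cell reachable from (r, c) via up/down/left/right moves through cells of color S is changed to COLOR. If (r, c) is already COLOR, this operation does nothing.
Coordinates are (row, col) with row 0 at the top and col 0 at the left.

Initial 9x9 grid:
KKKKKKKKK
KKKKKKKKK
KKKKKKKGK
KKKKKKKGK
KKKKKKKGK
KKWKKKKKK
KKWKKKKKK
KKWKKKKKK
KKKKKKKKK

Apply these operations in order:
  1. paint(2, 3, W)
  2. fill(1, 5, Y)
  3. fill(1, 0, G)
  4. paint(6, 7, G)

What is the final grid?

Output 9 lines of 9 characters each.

After op 1 paint(2,3,W):
KKKKKKKKK
KKKKKKKKK
KKKWKKKGK
KKKKKKKGK
KKKKKKKGK
KKWKKKKKK
KKWKKKKKK
KKWKKKKKK
KKKKKKKKK
After op 2 fill(1,5,Y) [74 cells changed]:
YYYYYYYYY
YYYYYYYYY
YYYWYYYGY
YYYYYYYGY
YYYYYYYGY
YYWYYYYYY
YYWYYYYYY
YYWYYYYYY
YYYYYYYYY
After op 3 fill(1,0,G) [74 cells changed]:
GGGGGGGGG
GGGGGGGGG
GGGWGGGGG
GGGGGGGGG
GGGGGGGGG
GGWGGGGGG
GGWGGGGGG
GGWGGGGGG
GGGGGGGGG
After op 4 paint(6,7,G):
GGGGGGGGG
GGGGGGGGG
GGGWGGGGG
GGGGGGGGG
GGGGGGGGG
GGWGGGGGG
GGWGGGGGG
GGWGGGGGG
GGGGGGGGG

Answer: GGGGGGGGG
GGGGGGGGG
GGGWGGGGG
GGGGGGGGG
GGGGGGGGG
GGWGGGGGG
GGWGGGGGG
GGWGGGGGG
GGGGGGGGG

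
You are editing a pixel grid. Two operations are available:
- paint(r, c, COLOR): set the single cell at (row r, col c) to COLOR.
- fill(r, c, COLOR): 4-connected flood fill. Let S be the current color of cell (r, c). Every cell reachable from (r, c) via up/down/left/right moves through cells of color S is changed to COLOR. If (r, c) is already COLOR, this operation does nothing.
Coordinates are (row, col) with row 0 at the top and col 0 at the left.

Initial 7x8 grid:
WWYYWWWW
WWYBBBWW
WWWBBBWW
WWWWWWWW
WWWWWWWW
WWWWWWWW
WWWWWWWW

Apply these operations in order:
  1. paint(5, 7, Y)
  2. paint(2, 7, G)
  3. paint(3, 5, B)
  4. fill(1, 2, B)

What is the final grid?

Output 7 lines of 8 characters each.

After op 1 paint(5,7,Y):
WWYYWWWW
WWYBBBWW
WWWBBBWW
WWWWWWWW
WWWWWWWW
WWWWWWWY
WWWWWWWW
After op 2 paint(2,7,G):
WWYYWWWW
WWYBBBWW
WWWBBBWG
WWWWWWWW
WWWWWWWW
WWWWWWWY
WWWWWWWW
After op 3 paint(3,5,B):
WWYYWWWW
WWYBBBWW
WWWBBBWG
WWWWWBWW
WWWWWWWW
WWWWWWWY
WWWWWWWW
After op 4 fill(1,2,B) [3 cells changed]:
WWBBWWWW
WWBBBBWW
WWWBBBWG
WWWWWBWW
WWWWWWWW
WWWWWWWY
WWWWWWWW

Answer: WWBBWWWW
WWBBBBWW
WWWBBBWG
WWWWWBWW
WWWWWWWW
WWWWWWWY
WWWWWWWW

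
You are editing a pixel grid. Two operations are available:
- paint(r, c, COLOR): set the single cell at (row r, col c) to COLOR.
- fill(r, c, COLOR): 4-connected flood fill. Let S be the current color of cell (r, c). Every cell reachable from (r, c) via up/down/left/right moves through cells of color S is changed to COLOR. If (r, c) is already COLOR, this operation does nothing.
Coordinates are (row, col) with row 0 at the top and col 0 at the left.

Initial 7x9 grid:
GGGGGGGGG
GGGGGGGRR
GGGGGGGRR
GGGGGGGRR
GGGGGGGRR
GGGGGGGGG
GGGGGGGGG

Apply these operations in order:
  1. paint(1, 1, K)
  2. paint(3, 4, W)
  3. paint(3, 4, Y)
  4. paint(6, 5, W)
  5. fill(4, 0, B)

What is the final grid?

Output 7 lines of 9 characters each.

After op 1 paint(1,1,K):
GGGGGGGGG
GKGGGGGRR
GGGGGGGRR
GGGGGGGRR
GGGGGGGRR
GGGGGGGGG
GGGGGGGGG
After op 2 paint(3,4,W):
GGGGGGGGG
GKGGGGGRR
GGGGGGGRR
GGGGWGGRR
GGGGGGGRR
GGGGGGGGG
GGGGGGGGG
After op 3 paint(3,4,Y):
GGGGGGGGG
GKGGGGGRR
GGGGGGGRR
GGGGYGGRR
GGGGGGGRR
GGGGGGGGG
GGGGGGGGG
After op 4 paint(6,5,W):
GGGGGGGGG
GKGGGGGRR
GGGGGGGRR
GGGGYGGRR
GGGGGGGRR
GGGGGGGGG
GGGGGWGGG
After op 5 fill(4,0,B) [52 cells changed]:
BBBBBBBBB
BKBBBBBRR
BBBBBBBRR
BBBBYBBRR
BBBBBBBRR
BBBBBBBBB
BBBBBWBBB

Answer: BBBBBBBBB
BKBBBBBRR
BBBBBBBRR
BBBBYBBRR
BBBBBBBRR
BBBBBBBBB
BBBBBWBBB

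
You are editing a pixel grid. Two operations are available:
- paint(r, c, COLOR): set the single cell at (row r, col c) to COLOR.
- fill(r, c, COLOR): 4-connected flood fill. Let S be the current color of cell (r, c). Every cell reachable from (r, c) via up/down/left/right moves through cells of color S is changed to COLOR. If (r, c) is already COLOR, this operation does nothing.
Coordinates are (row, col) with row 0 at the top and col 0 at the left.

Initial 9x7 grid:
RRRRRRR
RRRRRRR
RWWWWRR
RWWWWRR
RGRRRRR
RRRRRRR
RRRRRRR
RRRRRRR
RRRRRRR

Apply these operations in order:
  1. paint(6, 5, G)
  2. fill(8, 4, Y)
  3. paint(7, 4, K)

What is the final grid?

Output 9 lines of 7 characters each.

After op 1 paint(6,5,G):
RRRRRRR
RRRRRRR
RWWWWRR
RWWWWRR
RGRRRRR
RRRRRRR
RRRRRGR
RRRRRRR
RRRRRRR
After op 2 fill(8,4,Y) [53 cells changed]:
YYYYYYY
YYYYYYY
YWWWWYY
YWWWWYY
YGYYYYY
YYYYYYY
YYYYYGY
YYYYYYY
YYYYYYY
After op 3 paint(7,4,K):
YYYYYYY
YYYYYYY
YWWWWYY
YWWWWYY
YGYYYYY
YYYYYYY
YYYYYGY
YYYYKYY
YYYYYYY

Answer: YYYYYYY
YYYYYYY
YWWWWYY
YWWWWYY
YGYYYYY
YYYYYYY
YYYYYGY
YYYYKYY
YYYYYYY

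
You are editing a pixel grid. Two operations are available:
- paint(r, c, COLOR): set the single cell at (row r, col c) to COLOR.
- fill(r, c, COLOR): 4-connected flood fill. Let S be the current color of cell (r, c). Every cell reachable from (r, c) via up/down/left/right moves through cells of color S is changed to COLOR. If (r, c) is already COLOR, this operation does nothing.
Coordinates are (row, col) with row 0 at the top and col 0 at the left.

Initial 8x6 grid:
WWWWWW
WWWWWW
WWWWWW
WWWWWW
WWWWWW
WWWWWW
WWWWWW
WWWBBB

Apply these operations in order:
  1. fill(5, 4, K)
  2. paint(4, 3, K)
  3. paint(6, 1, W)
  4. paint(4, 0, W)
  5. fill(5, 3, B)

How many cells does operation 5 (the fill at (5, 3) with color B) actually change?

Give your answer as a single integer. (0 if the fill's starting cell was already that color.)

After op 1 fill(5,4,K) [45 cells changed]:
KKKKKK
KKKKKK
KKKKKK
KKKKKK
KKKKKK
KKKKKK
KKKKKK
KKKBBB
After op 2 paint(4,3,K):
KKKKKK
KKKKKK
KKKKKK
KKKKKK
KKKKKK
KKKKKK
KKKKKK
KKKBBB
After op 3 paint(6,1,W):
KKKKKK
KKKKKK
KKKKKK
KKKKKK
KKKKKK
KKKKKK
KWKKKK
KKKBBB
After op 4 paint(4,0,W):
KKKKKK
KKKKKK
KKKKKK
KKKKKK
WKKKKK
KKKKKK
KWKKKK
KKKBBB
After op 5 fill(5,3,B) [43 cells changed]:
BBBBBB
BBBBBB
BBBBBB
BBBBBB
WBBBBB
BBBBBB
BWBBBB
BBBBBB

Answer: 43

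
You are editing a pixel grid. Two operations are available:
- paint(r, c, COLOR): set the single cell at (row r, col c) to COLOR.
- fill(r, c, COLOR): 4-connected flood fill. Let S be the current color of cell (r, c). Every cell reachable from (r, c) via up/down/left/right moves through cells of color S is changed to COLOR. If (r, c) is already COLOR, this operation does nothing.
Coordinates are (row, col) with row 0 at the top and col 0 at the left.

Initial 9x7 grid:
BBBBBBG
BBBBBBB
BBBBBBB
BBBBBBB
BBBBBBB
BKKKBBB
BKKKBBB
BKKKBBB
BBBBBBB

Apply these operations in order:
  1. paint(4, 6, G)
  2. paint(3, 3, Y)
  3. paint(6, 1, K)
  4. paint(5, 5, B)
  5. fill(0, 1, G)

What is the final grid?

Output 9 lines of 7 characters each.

After op 1 paint(4,6,G):
BBBBBBG
BBBBBBB
BBBBBBB
BBBBBBB
BBBBBBG
BKKKBBB
BKKKBBB
BKKKBBB
BBBBBBB
After op 2 paint(3,3,Y):
BBBBBBG
BBBBBBB
BBBBBBB
BBBYBBB
BBBBBBG
BKKKBBB
BKKKBBB
BKKKBBB
BBBBBBB
After op 3 paint(6,1,K):
BBBBBBG
BBBBBBB
BBBBBBB
BBBYBBB
BBBBBBG
BKKKBBB
BKKKBBB
BKKKBBB
BBBBBBB
After op 4 paint(5,5,B):
BBBBBBG
BBBBBBB
BBBBBBB
BBBYBBB
BBBBBBG
BKKKBBB
BKKKBBB
BKKKBBB
BBBBBBB
After op 5 fill(0,1,G) [51 cells changed]:
GGGGGGG
GGGGGGG
GGGGGGG
GGGYGGG
GGGGGGG
GKKKGGG
GKKKGGG
GKKKGGG
GGGGGGG

Answer: GGGGGGG
GGGGGGG
GGGGGGG
GGGYGGG
GGGGGGG
GKKKGGG
GKKKGGG
GKKKGGG
GGGGGGG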